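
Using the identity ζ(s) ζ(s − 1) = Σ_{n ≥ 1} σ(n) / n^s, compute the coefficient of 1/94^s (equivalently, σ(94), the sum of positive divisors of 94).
σ(94) = 144

In the product (Σ m^0/m^s)(Σ k / k^s) = Σ (Σ_{d | n} d) / n^s, the coefficient of 1/n^s is σ(n) = Σ_{d | n} d. For n = 94, divisors are [1, 2, 47, 94]; summing: σ(94) = 144.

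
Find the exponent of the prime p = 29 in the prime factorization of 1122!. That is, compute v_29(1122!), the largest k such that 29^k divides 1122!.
v_29(1122!) = 39

Legendre's formula: v_p(n!) = Σ_{k ≥ 1} ⌊n / p^k⌋. For p = 29, n = 1122, the terms are:
  ⌊1122/29^1⌋ = ⌊1122/29⌋ = 38
  ⌊1122/29^2⌋ = ⌊1122/841⌋ = 1
(the next term ⌊1122/29^3⌋ = 0, terminating the sum). Summing: v_29(1122!) = 38 + 1 = 39.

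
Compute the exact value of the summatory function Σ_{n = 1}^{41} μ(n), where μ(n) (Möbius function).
Σ_{n ≤ 41} μ(n) = -1

Compute μ(n) for each 1 ≤ n ≤ 41: μ(1) = 1, μ(2) = -1, μ(3) = -1, μ(4) = 0, μ(5) = -1, μ(6) = 1, μ(7) = -1, μ(8) = 0, μ(9) = 0, μ(10) = 1, μ(11) = -1, μ(12) = 0, μ(13) = -1, μ(14) = 1, μ(15) = 1, μ(16) = 0, μ(17) = -1, μ(18) = 0, μ(19) = -1, μ(20) = 0, μ(21) = 1, μ(22) = 1, μ(23) = -1, μ(24) = 0, μ(25) = 0, μ(26) = 1, μ(27) = 0, μ(28) = 0, μ(29) = -1, μ(30) = -1, μ(31) = -1, μ(32) = 0, μ(33) = 1, μ(34) = 1, μ(35) = 1, μ(36) = 0, μ(37) = -1, μ(38) = 1, μ(39) = 1, μ(40) = 0, μ(41) = -1. Summing all 41 values: -1. (Mertens function M(x) = Σ_{n ≤ x} μ(n); on average M(x) should be small (PNT ⟺ M(x) = o(x)).)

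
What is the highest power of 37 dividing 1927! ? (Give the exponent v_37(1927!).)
v_37(1927!) = 53

Legendre's formula: v_p(n!) = Σ_{k ≥ 1} ⌊n / p^k⌋. For p = 37, n = 1927, the terms are:
  ⌊1927/37^1⌋ = ⌊1927/37⌋ = 52
  ⌊1927/37^2⌋ = ⌊1927/1369⌋ = 1
(the next term ⌊1927/37^3⌋ = 0, terminating the sum). Summing: v_37(1927!) = 52 + 1 = 53.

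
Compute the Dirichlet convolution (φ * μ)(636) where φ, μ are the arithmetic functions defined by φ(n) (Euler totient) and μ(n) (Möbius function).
(φ * μ)(636) = 51

Divisors of 636: [1, 2, 3, 4, 6, 12, 53, 106, 159, 212, 318, 636]. For each d | 636:
  d = 1: φ(1) · μ(636/1) = 1 · 0 = 0
  d = 2: φ(2) · μ(636/2) = 1 · -1 = -1
  d = 3: φ(3) · μ(636/3) = 2 · 0 = 0
  d = 4: φ(4) · μ(636/4) = 2 · 1 = 2
  d = 6: φ(6) · μ(636/6) = 2 · 1 = 2
  d = 12: φ(12) · μ(636/12) = 4 · -1 = -4
  d = 53: φ(53) · μ(636/53) = 52 · 0 = 0
  d = 106: φ(106) · μ(636/106) = 52 · 1 = 52
  d = 159: φ(159) · μ(636/159) = 104 · 0 = 0
  d = 212: φ(212) · μ(636/212) = 104 · -1 = -104
  d = 318: φ(318) · μ(636/318) = 104 · -1 = -104
  d = 636: φ(636) · μ(636/636) = 208 · 1 = 208
Summing: (φ * μ)(636) = 0 + -1 + 0 + 2 + 2 + -4 + 0 + 52 + 0 + -104 + -104 + 208 = 51.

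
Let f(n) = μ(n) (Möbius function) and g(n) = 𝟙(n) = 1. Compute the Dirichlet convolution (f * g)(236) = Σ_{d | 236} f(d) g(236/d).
(μ * 𝟙)(236) = 0

Divisors of 236: [1, 2, 4, 59, 118, 236]. For each d | 236:
  d = 1: μ(1) · 𝟙(236/1) = 1 · 1 = 1
  d = 2: μ(2) · 𝟙(236/2) = -1 · 1 = -1
  d = 4: μ(4) · 𝟙(236/4) = 0 · 1 = 0
  d = 59: μ(59) · 𝟙(236/59) = -1 · 1 = -1
  d = 118: μ(118) · 𝟙(236/118) = 1 · 1 = 1
  d = 236: μ(236) · 𝟙(236/236) = 0 · 1 = 0
Summing: (μ * 𝟙)(236) = 1 + -1 + 0 + -1 + 1 + 0 = 0.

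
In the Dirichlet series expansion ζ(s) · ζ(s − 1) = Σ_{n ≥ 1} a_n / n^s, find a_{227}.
σ(227) = 228

In the product (Σ m^0/m^s)(Σ k / k^s) = Σ (Σ_{d | n} d) / n^s, the coefficient of 1/n^s is σ(n) = Σ_{d | n} d. For n = 227, divisors are [1, 227]; summing: σ(227) = 228.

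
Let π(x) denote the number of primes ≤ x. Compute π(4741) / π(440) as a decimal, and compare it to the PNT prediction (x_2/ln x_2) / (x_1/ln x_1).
π(4741)/π(440) = 639/85 ≈ 7.5176;  PNT prediction ≈ 7.7487.

π(440) = 85 and π(4741) = 639, so π(4741)/π(440) ≈ 7.5176. The PNT-predicted ratio is (4741/ln(4741)) / (440/ln(440)) ≈ 7.7487. The two agree to within a few percent, as expected.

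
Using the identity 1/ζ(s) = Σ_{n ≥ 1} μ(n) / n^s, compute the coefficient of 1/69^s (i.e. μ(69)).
μ(69) = 1

Factor n = 69 = 3 · 23. μ(n) = 0 if any exponent ≥ 2 (not squarefree); otherwise μ(n) = (−1)^{ω(n)} where ω(n) is the number of distinct prime factors. Applying: μ(69) = 1.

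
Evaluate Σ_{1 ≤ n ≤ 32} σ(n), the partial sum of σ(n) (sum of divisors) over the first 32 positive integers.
Σ_{n ≤ 32} σ(n) = 857

Compute σ(n) for each 1 ≤ n ≤ 32: σ(1) = 1, σ(2) = 3, σ(3) = 4, σ(4) = 7, σ(5) = 6, σ(6) = 12, σ(7) = 8, σ(8) = 15, σ(9) = 13, σ(10) = 18, σ(11) = 12, σ(12) = 28, σ(13) = 14, σ(14) = 24, σ(15) = 24, σ(16) = 31, σ(17) = 18, σ(18) = 39, σ(19) = 20, σ(20) = 42, σ(21) = 32, σ(22) = 36, σ(23) = 24, σ(24) = 60, σ(25) = 31, σ(26) = 42, σ(27) = 40, σ(28) = 56, σ(29) = 30, σ(30) = 72, σ(31) = 32, σ(32) = 63. Summing all 32 values: 857. (Average order: Σ_{n ≤ x} σ(n) ~ (π²/12) x². For x = 32, (π²/12)·32² ≈ 842.21.)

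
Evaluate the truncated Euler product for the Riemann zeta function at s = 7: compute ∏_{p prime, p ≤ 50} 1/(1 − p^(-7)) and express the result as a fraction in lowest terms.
∏ = 23382886769632432571789841128782562016512130510871147719864543051070039135878767058418261603816212645625/23189273096315310437319062436725495011112024414316439805760324840606793884675752039664775666767203598336

The primes p ≤ 50 are [2, 3, 5, 7, 11, 13, 17, 19, 23, 29, 31, 37, 41, 43, 47]. For each prime, (1 − 1/p^7)^(-1) = p^7 / (p^7 − 1). The product is (1 − 1/2^7)^(-1), (1 − 1/3^7)^(-1), (1 − 1/5^7)^(-1), (1 − 1/7^7)^(-1), (1 − 1/11^7)^(-1), (1 − 1/13^7)^(-1), (1 − 1/17^7)^(-1), (1 − 1/19^7)^(-1), (1 − 1/23^7)^(-1), (1 − 1/29^7)^(-1), (1 − 1/31^7)^(-1), (1 − 1/37^7)^(-1), (1 − 1/41^7)^(-1), (1 − 1/43^7)^(-1), (1 − 1/47^7)^(-1) = ∏ p^7 / (p^7 − 1) = 23382886769632432571789841128782562016512130510871147719864543051070039135878767058418261603816212645625/23189273096315310437319062436725495011112024414316439805760324840606793884675752039664775666767203598336.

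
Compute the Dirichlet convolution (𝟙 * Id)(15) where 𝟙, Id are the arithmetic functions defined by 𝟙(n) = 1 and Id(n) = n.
(𝟙 * Id)(15) = 24

Divisors of 15: [1, 3, 5, 15]. For each d | 15:
  d = 1: 𝟙(1) · Id(15/1) = 1 · 15 = 15
  d = 3: 𝟙(3) · Id(15/3) = 1 · 5 = 5
  d = 5: 𝟙(5) · Id(15/5) = 1 · 3 = 3
  d = 15: 𝟙(15) · Id(15/15) = 1 · 1 = 1
Summing: (𝟙 * Id)(15) = 15 + 5 + 3 + 1 = 24.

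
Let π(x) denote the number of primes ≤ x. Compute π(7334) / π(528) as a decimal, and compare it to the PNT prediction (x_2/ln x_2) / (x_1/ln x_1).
π(7334)/π(528) = 935/99 ≈ 9.4444;  PNT prediction ≈ 9.7838.

π(528) = 99 and π(7334) = 935, so π(7334)/π(528) ≈ 9.4444. The PNT-predicted ratio is (7334/ln(7334)) / (528/ln(528)) ≈ 9.7838. The two agree to within a few percent, as expected.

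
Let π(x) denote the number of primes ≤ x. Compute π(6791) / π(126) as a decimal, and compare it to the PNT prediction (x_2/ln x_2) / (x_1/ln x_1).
π(6791)/π(126) = 874/30 ≈ 29.1333;  PNT prediction ≈ 29.5421.

π(126) = 30 and π(6791) = 874, so π(6791)/π(126) ≈ 29.1333. The PNT-predicted ratio is (6791/ln(6791)) / (126/ln(126)) ≈ 29.5421. The two agree to within a few percent, as expected.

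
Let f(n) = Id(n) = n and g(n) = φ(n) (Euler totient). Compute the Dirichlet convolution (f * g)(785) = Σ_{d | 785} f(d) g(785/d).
(Id * φ)(785) = 2817

Divisors of 785: [1, 5, 157, 785]. For each d | 785:
  d = 1: Id(1) · φ(785/1) = 1 · 624 = 624
  d = 5: Id(5) · φ(785/5) = 5 · 156 = 780
  d = 157: Id(157) · φ(785/157) = 157 · 4 = 628
  d = 785: Id(785) · φ(785/785) = 785 · 1 = 785
Summing: (Id * φ)(785) = 624 + 780 + 628 + 785 = 2817.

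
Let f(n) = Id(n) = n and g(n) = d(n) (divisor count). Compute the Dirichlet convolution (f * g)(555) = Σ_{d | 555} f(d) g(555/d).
(Id * d)(555) = 1365

Divisors of 555: [1, 3, 5, 15, 37, 111, 185, 555]. For each d | 555:
  d = 1: Id(1) · d(555/1) = 1 · 8 = 8
  d = 3: Id(3) · d(555/3) = 3 · 4 = 12
  d = 5: Id(5) · d(555/5) = 5 · 4 = 20
  d = 15: Id(15) · d(555/15) = 15 · 2 = 30
  d = 37: Id(37) · d(555/37) = 37 · 4 = 148
  d = 111: Id(111) · d(555/111) = 111 · 2 = 222
  d = 185: Id(185) · d(555/185) = 185 · 2 = 370
  d = 555: Id(555) · d(555/555) = 555 · 1 = 555
Summing: (Id * d)(555) = 8 + 12 + 20 + 30 + 148 + 222 + 370 + 555 = 1365.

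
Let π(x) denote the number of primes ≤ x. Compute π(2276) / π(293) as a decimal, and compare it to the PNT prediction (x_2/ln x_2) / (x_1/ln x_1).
π(2276)/π(293) = 338/62 ≈ 5.4516;  PNT prediction ≈ 5.7079.

π(293) = 62 and π(2276) = 338, so π(2276)/π(293) ≈ 5.4516. The PNT-predicted ratio is (2276/ln(2276)) / (293/ln(293)) ≈ 5.7079. The two agree to within a few percent, as expected.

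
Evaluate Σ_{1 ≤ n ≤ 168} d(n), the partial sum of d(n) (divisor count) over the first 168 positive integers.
Σ_{n ≤ 168} d(n) = 894

Compute d(n) for each 1 ≤ n ≤ 168: d(1) = 1, d(2) = 2, d(3) = 2, d(4) = 3, d(5) = 2, d(6) = 4, d(7) = 2, d(8) = 4, d(9) = 3, d(10) = 4, d(11) = 2, d(12) = 6, d(13) = 2, d(14) = 4, d(15) = 4, d(16) = 5, d(17) = 2, d(18) = 6, d(19) = 2, d(20) = 6, d(21) = 4, d(22) = 4, d(23) = 2, d(24) = 8, d(25) = 3, d(26) = 4, d(27) = 4, d(28) = 6, d(29) = 2, d(30) = 8, d(31) = 2, d(32) = 6, d(33) = 4, d(34) = 4, d(35) = 4, d(36) = 9, d(37) = 2, d(38) = 4, d(39) = 4, d(40) = 8, d(41) = 2, d(42) = 8, d(43) = 2, d(44) = 6, d(45) = 6, d(46) = 4, d(47) = 2, d(48) = 10, d(49) = 3, d(50) = 6, d(51) = 4, d(52) = 6, d(53) = 2, d(54) = 8, d(55) = 4, d(56) = 8, d(57) = 4, d(58) = 4, d(59) = 2, d(60) = 12, d(61) = 2, d(62) = 4, d(63) = 6, d(64) = 7, d(65) = 4, d(66) = 8, d(67) = 2, d(68) = 6, d(69) = 4, d(70) = 8, d(71) = 2, d(72) = 12, d(73) = 2, d(74) = 4, d(75) = 6, d(76) = 6, d(77) = 4, d(78) = 8, d(79) = 2, d(80) = 10, d(81) = 5, d(82) = 4, d(83) = 2, d(84) = 12, d(85) = 4, d(86) = 4, d(87) = 4, d(88) = 8, d(89) = 2, d(90) = 12, d(91) = 4, d(92) = 6, d(93) = 4, d(94) = 4, d(95) = 4, d(96) = 12, d(97) = 2, d(98) = 6, d(99) = 6, d(100) = 9, d(101) = 2, d(102) = 8, d(103) = 2, d(104) = 8, d(105) = 8, d(106) = 4, d(107) = 2, d(108) = 12, d(109) = 2, d(110) = 8, d(111) = 4, d(112) = 10, d(113) = 2, d(114) = 8, d(115) = 4, d(116) = 6, d(117) = 6, d(118) = 4, d(119) = 4, d(120) = 16, d(121) = 3, d(122) = 4, d(123) = 4, d(124) = 6, d(125) = 4, d(126) = 12, d(127) = 2, d(128) = 8, d(129) = 4, d(130) = 8, d(131) = 2, d(132) = 12, d(133) = 4, d(134) = 4, d(135) = 8, d(136) = 8, d(137) = 2, d(138) = 8, d(139) = 2, d(140) = 12, d(141) = 4, d(142) = 4, d(143) = 4, d(144) = 15, d(145) = 4, d(146) = 4, d(147) = 6, d(148) = 6, d(149) = 2, d(150) = 12, d(151) = 2, d(152) = 8, d(153) = 6, d(154) = 8, d(155) = 4, d(156) = 12, d(157) = 2, d(158) = 4, d(159) = 4, d(160) = 12, d(161) = 4, d(162) = 10, d(163) = 2, d(164) = 6, d(165) = 8, d(166) = 4, d(167) = 2, d(168) = 16. Summing all 168 values: 894. (Dirichlet's divisor formula: Σ_{n ≤ x} d(n) = x ln(x) + (2γ − 1) x + O(√x). For x = 168, the asymptotic estimate is ≈ 886.77.)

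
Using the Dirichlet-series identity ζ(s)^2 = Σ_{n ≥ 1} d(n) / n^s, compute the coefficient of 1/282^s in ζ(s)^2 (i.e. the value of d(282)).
d(282) = 8

ζ(s)^2 = (Σ 1/m^s)(Σ 1/k^s). The coefficient of 1/n^s in the product is the number of ordered pairs (m, k) with mk = n, which equals d(n). For n = 282, divisors are [1, 2, 3, 6, 47, 94, 141, 282], so d(282) = 8.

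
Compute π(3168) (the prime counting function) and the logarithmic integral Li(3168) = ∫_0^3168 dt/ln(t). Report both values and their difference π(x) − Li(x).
π(3168) = 448;  Li(3168) ≈ 463.67;  π(x) − Li(x) ≈ -15.67.

Direct count of primes ≤ 3168 gives π(3168) = 448. Numerical evaluation of the logarithmic integral gives Li(3168) ≈ 463.67. The difference π(x) − Li(x) ≈ -15.67 is typically negative for small/moderate x (Li(x) overestimates), though Littlewood's theorem shows this sign changes infinitely often.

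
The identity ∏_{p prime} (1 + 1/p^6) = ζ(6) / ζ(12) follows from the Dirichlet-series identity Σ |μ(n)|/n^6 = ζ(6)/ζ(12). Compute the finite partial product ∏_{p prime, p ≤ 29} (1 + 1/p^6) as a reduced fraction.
∏ = 31344089837749802352541348305925546573376360/30817336289378345714068650938087086407533397

The primes p ≤ 29 are [2, 3, 5, 7, 11, 13, 17, 19, 23, 29]. For each, (1 + 1/p^6) = (p^6 + 1)/p^6. Multiplying these fractions over p ∈ [2, 3, 5, 7, 11, 13, 17, 19, 23, 29] gives 31344089837749802352541348305925546573376360/30817336289378345714068650938087086407533397. (In the limit P → ∞ this tends to ζ(6)/ζ(12).)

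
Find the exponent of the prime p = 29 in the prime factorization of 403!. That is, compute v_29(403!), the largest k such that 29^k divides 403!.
v_29(403!) = 13

Legendre's formula: v_p(n!) = Σ_{k ≥ 1} ⌊n / p^k⌋. For p = 29, n = 403, the terms are:
  ⌊403/29^1⌋ = ⌊403/29⌋ = 13
(the next term ⌊403/29^2⌋ = 0, terminating the sum). Summing: v_29(403!) = 13 = 13.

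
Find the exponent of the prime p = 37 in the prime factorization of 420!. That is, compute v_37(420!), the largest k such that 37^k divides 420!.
v_37(420!) = 11

Legendre's formula: v_p(n!) = Σ_{k ≥ 1} ⌊n / p^k⌋. For p = 37, n = 420, the terms are:
  ⌊420/37^1⌋ = ⌊420/37⌋ = 11
(the next term ⌊420/37^2⌋ = 0, terminating the sum). Summing: v_37(420!) = 11 = 11.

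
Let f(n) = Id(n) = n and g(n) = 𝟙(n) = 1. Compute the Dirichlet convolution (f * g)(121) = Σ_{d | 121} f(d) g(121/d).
(Id * 𝟙)(121) = 133

Divisors of 121: [1, 11, 121]. For each d | 121:
  d = 1: Id(1) · 𝟙(121/1) = 1 · 1 = 1
  d = 11: Id(11) · 𝟙(121/11) = 11 · 1 = 11
  d = 121: Id(121) · 𝟙(121/121) = 121 · 1 = 121
Summing: (Id * 𝟙)(121) = 1 + 11 + 121 = 133.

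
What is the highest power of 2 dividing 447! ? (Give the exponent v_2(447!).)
v_2(447!) = 439

Legendre's formula: v_p(n!) = Σ_{k ≥ 1} ⌊n / p^k⌋. For p = 2, n = 447, the terms are:
  ⌊447/2^1⌋ = ⌊447/2⌋ = 223
  ⌊447/2^2⌋ = ⌊447/4⌋ = 111
  ⌊447/2^3⌋ = ⌊447/8⌋ = 55
  ⌊447/2^4⌋ = ⌊447/16⌋ = 27
  ⌊447/2^5⌋ = ⌊447/32⌋ = 13
  ⌊447/2^6⌋ = ⌊447/64⌋ = 6
  ⌊447/2^7⌋ = ⌊447/128⌋ = 3
  ⌊447/2^8⌋ = ⌊447/256⌋ = 1
(the next term ⌊447/2^9⌋ = 0, terminating the sum). Summing: v_2(447!) = 223 + 111 + 55 + 27 + 13 + 6 + 3 + 1 = 439.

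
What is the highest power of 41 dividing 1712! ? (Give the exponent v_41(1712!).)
v_41(1712!) = 42

Legendre's formula: v_p(n!) = Σ_{k ≥ 1} ⌊n / p^k⌋. For p = 41, n = 1712, the terms are:
  ⌊1712/41^1⌋ = ⌊1712/41⌋ = 41
  ⌊1712/41^2⌋ = ⌊1712/1681⌋ = 1
(the next term ⌊1712/41^3⌋ = 0, terminating the sum). Summing: v_41(1712!) = 41 + 1 = 42.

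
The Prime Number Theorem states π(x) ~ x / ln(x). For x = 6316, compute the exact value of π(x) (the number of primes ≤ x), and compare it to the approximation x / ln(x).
π(6316) = 821;  x/ln(x) ≈ 721.76;  relative error ≈ 12.09%.

Directly count primes up to 6316: π(6316) = 821. The PNT approximation gives 6316/ln(6316) ≈ 6316/8.75084 ≈ 721.76. Relative error (π(x) − x/ln(x)) / π(x) ≈ 12.09%; the approximation is known to undercount slightly (Li(x) is a better estimate).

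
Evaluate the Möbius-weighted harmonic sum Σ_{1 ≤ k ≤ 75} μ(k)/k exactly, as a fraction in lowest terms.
Σ μ(k)/k = -7431196043498463691814948/581852579989271773580304621

Values of μ(k) for 1 ≤ k ≤ 75: μ(1) = 1, μ(2) = -1, μ(3) = -1, μ(5) = -1, μ(6) = 1, μ(7) = -1, μ(10) = 1, μ(11) = -1, μ(13) = -1, μ(14) = 1, μ(15) = 1, μ(17) = -1, μ(19) = -1, μ(21) = 1, μ(22) = 1, μ(23) = -1, μ(26) = 1, μ(29) = -1, μ(30) = -1, μ(31) = -1, μ(33) = 1, μ(34) = 1, μ(35) = 1, μ(37) = -1, μ(38) = 1, μ(39) = 1, μ(41) = -1, μ(42) = -1, μ(43) = -1, μ(46) = 1, μ(47) = -1, μ(51) = 1, μ(53) = -1, μ(55) = 1, μ(57) = 1, μ(58) = 1, μ(59) = -1, μ(61) = -1, μ(62) = 1, μ(65) = 1, μ(66) = -1, μ(67) = -1, μ(69) = 1, μ(70) = -1, μ(71) = -1, μ(73) = -1, μ(74) = 1, with μ = 0 on non-squarefree integers. Summing μ(k)/k for k where μ(k) ≠ 0 gives -7431196043498463691814948/581852579989271773580304621 ≈ -0.0128. (PNT ⟺ this sum → 0 as n → ∞.)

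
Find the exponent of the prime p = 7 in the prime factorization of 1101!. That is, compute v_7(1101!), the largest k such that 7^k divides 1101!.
v_7(1101!) = 182

Legendre's formula: v_p(n!) = Σ_{k ≥ 1} ⌊n / p^k⌋. For p = 7, n = 1101, the terms are:
  ⌊1101/7^1⌋ = ⌊1101/7⌋ = 157
  ⌊1101/7^2⌋ = ⌊1101/49⌋ = 22
  ⌊1101/7^3⌋ = ⌊1101/343⌋ = 3
(the next term ⌊1101/7^4⌋ = 0, terminating the sum). Summing: v_7(1101!) = 157 + 22 + 3 = 182.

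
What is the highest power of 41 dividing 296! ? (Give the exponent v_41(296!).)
v_41(296!) = 7

Legendre's formula: v_p(n!) = Σ_{k ≥ 1} ⌊n / p^k⌋. For p = 41, n = 296, the terms are:
  ⌊296/41^1⌋ = ⌊296/41⌋ = 7
(the next term ⌊296/41^2⌋ = 0, terminating the sum). Summing: v_41(296!) = 7 = 7.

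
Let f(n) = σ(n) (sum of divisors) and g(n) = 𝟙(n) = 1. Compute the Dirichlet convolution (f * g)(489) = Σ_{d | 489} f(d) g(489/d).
(σ * 𝟙)(489) = 825

Divisors of 489: [1, 3, 163, 489]. For each d | 489:
  d = 1: σ(1) · 𝟙(489/1) = 1 · 1 = 1
  d = 3: σ(3) · 𝟙(489/3) = 4 · 1 = 4
  d = 163: σ(163) · 𝟙(489/163) = 164 · 1 = 164
  d = 489: σ(489) · 𝟙(489/489) = 656 · 1 = 656
Summing: (σ * 𝟙)(489) = 1 + 4 + 164 + 656 = 825.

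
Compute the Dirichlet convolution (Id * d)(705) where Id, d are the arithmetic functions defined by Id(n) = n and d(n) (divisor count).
(Id * d)(705) = 1715

Divisors of 705: [1, 3, 5, 15, 47, 141, 235, 705]. For each d | 705:
  d = 1: Id(1) · d(705/1) = 1 · 8 = 8
  d = 3: Id(3) · d(705/3) = 3 · 4 = 12
  d = 5: Id(5) · d(705/5) = 5 · 4 = 20
  d = 15: Id(15) · d(705/15) = 15 · 2 = 30
  d = 47: Id(47) · d(705/47) = 47 · 4 = 188
  d = 141: Id(141) · d(705/141) = 141 · 2 = 282
  d = 235: Id(235) · d(705/235) = 235 · 2 = 470
  d = 705: Id(705) · d(705/705) = 705 · 1 = 705
Summing: (Id * d)(705) = 8 + 12 + 20 + 30 + 188 + 282 + 470 + 705 = 1715.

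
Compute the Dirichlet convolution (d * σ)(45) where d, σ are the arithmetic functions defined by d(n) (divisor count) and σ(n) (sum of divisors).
(d * σ)(45) = 192

Divisors of 45: [1, 3, 5, 9, 15, 45]. For each d | 45:
  d = 1: d(1) · σ(45/1) = 1 · 78 = 78
  d = 3: d(3) · σ(45/3) = 2 · 24 = 48
  d = 5: d(5) · σ(45/5) = 2 · 13 = 26
  d = 9: d(9) · σ(45/9) = 3 · 6 = 18
  d = 15: d(15) · σ(45/15) = 4 · 4 = 16
  d = 45: d(45) · σ(45/45) = 6 · 1 = 6
Summing: (d * σ)(45) = 78 + 48 + 26 + 18 + 16 + 6 = 192.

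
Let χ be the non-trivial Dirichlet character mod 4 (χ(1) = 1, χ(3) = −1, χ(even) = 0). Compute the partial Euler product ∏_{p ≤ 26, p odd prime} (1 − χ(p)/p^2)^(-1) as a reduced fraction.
∏ = 7900068038863/8628726988800

The odd primes p ≤ 26 are [3, 5, 7, 11, 13, 17, 19, 23]. For each, χ(p) = 1 if p ≡ 1 mod 4, χ(p) = −1 if p ≡ 3 mod 4. Taking (1 − χ(p)/p^2)^(-1) = p^2/(p^2 − χ(p)): (1 − (-1)/3^2)^(-1) · (1 − (1)/5^2)^(-1) · (1 − (-1)/7^2)^(-1) · (1 − (-1)/11^2)^(-1) · (1 − (1)/13^2)^(-1) · (1 − (1)/17^2)^(-1) · (1 − (-1)/19^2)^(-1) · (1 − (-1)/23^2)^(-1) = 7900068038863/8628726988800.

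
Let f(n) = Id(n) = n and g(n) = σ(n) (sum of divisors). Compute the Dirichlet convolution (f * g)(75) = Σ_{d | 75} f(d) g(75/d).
(Id * σ)(75) = 602

Divisors of 75: [1, 3, 5, 15, 25, 75]. For each d | 75:
  d = 1: Id(1) · σ(75/1) = 1 · 124 = 124
  d = 3: Id(3) · σ(75/3) = 3 · 31 = 93
  d = 5: Id(5) · σ(75/5) = 5 · 24 = 120
  d = 15: Id(15) · σ(75/15) = 15 · 6 = 90
  d = 25: Id(25) · σ(75/25) = 25 · 4 = 100
  d = 75: Id(75) · σ(75/75) = 75 · 1 = 75
Summing: (Id * σ)(75) = 124 + 93 + 120 + 90 + 100 + 75 = 602.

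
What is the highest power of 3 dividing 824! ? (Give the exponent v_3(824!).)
v_3(824!) = 409

Legendre's formula: v_p(n!) = Σ_{k ≥ 1} ⌊n / p^k⌋. For p = 3, n = 824, the terms are:
  ⌊824/3^1⌋ = ⌊824/3⌋ = 274
  ⌊824/3^2⌋ = ⌊824/9⌋ = 91
  ⌊824/3^3⌋ = ⌊824/27⌋ = 30
  ⌊824/3^4⌋ = ⌊824/81⌋ = 10
  ⌊824/3^5⌋ = ⌊824/243⌋ = 3
  ⌊824/3^6⌋ = ⌊824/729⌋ = 1
(the next term ⌊824/3^7⌋ = 0, terminating the sum). Summing: v_3(824!) = 274 + 91 + 30 + 10 + 3 + 1 = 409.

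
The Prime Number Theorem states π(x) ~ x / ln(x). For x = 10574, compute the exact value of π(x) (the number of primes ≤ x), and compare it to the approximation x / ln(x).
π(10574) = 1290;  x/ln(x) ≈ 1141.14;  relative error ≈ 11.54%.

Directly count primes up to 10574: π(10574) = 1290. The PNT approximation gives 10574/ln(10574) ≈ 10574/9.26615 ≈ 1141.14. Relative error (π(x) − x/ln(x)) / π(x) ≈ 11.54%; the approximation is known to undercount slightly (Li(x) is a better estimate).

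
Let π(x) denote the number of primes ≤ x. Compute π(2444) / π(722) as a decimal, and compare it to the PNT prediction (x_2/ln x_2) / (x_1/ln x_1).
π(2444)/π(722) = 362/128 ≈ 2.8281;  PNT prediction ≈ 2.8560.

π(722) = 128 and π(2444) = 362, so π(2444)/π(722) ≈ 2.8281. The PNT-predicted ratio is (2444/ln(2444)) / (722/ln(722)) ≈ 2.8560. The two agree to within a few percent, as expected.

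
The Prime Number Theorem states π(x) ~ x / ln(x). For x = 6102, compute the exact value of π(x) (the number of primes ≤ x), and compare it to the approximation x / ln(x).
π(6102) = 796;  x/ln(x) ≈ 700.06;  relative error ≈ 12.05%.

Directly count primes up to 6102: π(6102) = 796. The PNT approximation gives 6102/ln(6102) ≈ 6102/8.71637 ≈ 700.06. Relative error (π(x) − x/ln(x)) / π(x) ≈ 12.05%; the approximation is known to undercount slightly (Li(x) is a better estimate).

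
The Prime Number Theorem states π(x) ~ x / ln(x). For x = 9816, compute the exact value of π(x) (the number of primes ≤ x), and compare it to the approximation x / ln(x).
π(9816) = 1210;  x/ln(x) ≈ 1067.91;  relative error ≈ 11.74%.

Directly count primes up to 9816: π(9816) = 1210. The PNT approximation gives 9816/ln(9816) ≈ 9816/9.19177 ≈ 1067.91. Relative error (π(x) − x/ln(x)) / π(x) ≈ 11.74%; the approximation is known to undercount slightly (Li(x) is a better estimate).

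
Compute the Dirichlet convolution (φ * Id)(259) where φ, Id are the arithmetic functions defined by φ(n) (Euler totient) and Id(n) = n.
(φ * Id)(259) = 949

Divisors of 259: [1, 7, 37, 259]. For each d | 259:
  d = 1: φ(1) · Id(259/1) = 1 · 259 = 259
  d = 7: φ(7) · Id(259/7) = 6 · 37 = 222
  d = 37: φ(37) · Id(259/37) = 36 · 7 = 252
  d = 259: φ(259) · Id(259/259) = 216 · 1 = 216
Summing: (φ * Id)(259) = 259 + 222 + 252 + 216 = 949.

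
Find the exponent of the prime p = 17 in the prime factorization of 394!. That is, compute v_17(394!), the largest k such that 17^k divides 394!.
v_17(394!) = 24

Legendre's formula: v_p(n!) = Σ_{k ≥ 1} ⌊n / p^k⌋. For p = 17, n = 394, the terms are:
  ⌊394/17^1⌋ = ⌊394/17⌋ = 23
  ⌊394/17^2⌋ = ⌊394/289⌋ = 1
(the next term ⌊394/17^3⌋ = 0, terminating the sum). Summing: v_17(394!) = 23 + 1 = 24.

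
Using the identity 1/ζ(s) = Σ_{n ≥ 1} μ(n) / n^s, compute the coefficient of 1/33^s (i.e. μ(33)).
μ(33) = 1

Factor n = 33 = 3 · 11. μ(n) = 0 if any exponent ≥ 2 (not squarefree); otherwise μ(n) = (−1)^{ω(n)} where ω(n) is the number of distinct prime factors. Applying: μ(33) = 1.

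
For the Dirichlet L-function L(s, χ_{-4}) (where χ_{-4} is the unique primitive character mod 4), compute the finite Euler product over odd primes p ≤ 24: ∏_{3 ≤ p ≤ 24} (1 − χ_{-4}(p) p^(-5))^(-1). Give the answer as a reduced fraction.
∏ = 19221914719363107239019289471588875/19296053991287416836128860852453376

The odd primes p ≤ 24 are [3, 5, 7, 11, 13, 17, 19, 23]. For each, χ(p) = 1 if p ≡ 1 mod 4, χ(p) = −1 if p ≡ 3 mod 4. Taking (1 − χ(p)/p^5)^(-1) = p^5/(p^5 − χ(p)): (1 − (-1)/3^5)^(-1) · (1 − (1)/5^5)^(-1) · (1 − (-1)/7^5)^(-1) · (1 − (-1)/11^5)^(-1) · (1 − (1)/13^5)^(-1) · (1 − (1)/17^5)^(-1) · (1 − (-1)/19^5)^(-1) · (1 − (-1)/23^5)^(-1) = 19221914719363107239019289471588875/19296053991287416836128860852453376.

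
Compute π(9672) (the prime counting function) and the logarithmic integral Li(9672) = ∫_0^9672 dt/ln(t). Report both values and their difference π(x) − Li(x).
π(9672) = 1193;  Li(9672) ≈ 1210.46;  π(x) − Li(x) ≈ -17.46.

Direct count of primes ≤ 9672 gives π(9672) = 1193. Numerical evaluation of the logarithmic integral gives Li(9672) ≈ 1210.46. The difference π(x) − Li(x) ≈ -17.46 is typically negative for small/moderate x (Li(x) overestimates), though Littlewood's theorem shows this sign changes infinitely often.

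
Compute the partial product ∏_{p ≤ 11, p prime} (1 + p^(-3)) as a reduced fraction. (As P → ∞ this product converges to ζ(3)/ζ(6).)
∏ = 1374624/1164625

The primes p ≤ 11 are [2, 3, 5, 7, 11]. For each, (1 + 1/p^3) = (p^3 + 1)/p^3. Multiplying these fractions over p ∈ [2, 3, 5, 7, 11] gives 1374624/1164625. (In the limit P → ∞ this tends to ζ(3)/ζ(6).)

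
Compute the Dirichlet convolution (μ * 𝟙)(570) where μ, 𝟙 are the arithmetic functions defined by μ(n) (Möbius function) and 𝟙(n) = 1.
(μ * 𝟙)(570) = 0

Divisors of 570: [1, 2, 3, 5, 6, 10, 15, 19, 30, 38, 57, 95, 114, 190, 285, 570]. For each d | 570:
  d = 1: μ(1) · 𝟙(570/1) = 1 · 1 = 1
  d = 2: μ(2) · 𝟙(570/2) = -1 · 1 = -1
  d = 3: μ(3) · 𝟙(570/3) = -1 · 1 = -1
  d = 5: μ(5) · 𝟙(570/5) = -1 · 1 = -1
  d = 6: μ(6) · 𝟙(570/6) = 1 · 1 = 1
  d = 10: μ(10) · 𝟙(570/10) = 1 · 1 = 1
  d = 15: μ(15) · 𝟙(570/15) = 1 · 1 = 1
  d = 19: μ(19) · 𝟙(570/19) = -1 · 1 = -1
  d = 30: μ(30) · 𝟙(570/30) = -1 · 1 = -1
  d = 38: μ(38) · 𝟙(570/38) = 1 · 1 = 1
  d = 57: μ(57) · 𝟙(570/57) = 1 · 1 = 1
  d = 95: μ(95) · 𝟙(570/95) = 1 · 1 = 1
  d = 114: μ(114) · 𝟙(570/114) = -1 · 1 = -1
  d = 190: μ(190) · 𝟙(570/190) = -1 · 1 = -1
  d = 285: μ(285) · 𝟙(570/285) = -1 · 1 = -1
  d = 570: μ(570) · 𝟙(570/570) = 1 · 1 = 1
Summing: (μ * 𝟙)(570) = 1 + -1 + -1 + -1 + 1 + 1 + 1 + -1 + -1 + 1 + 1 + 1 + -1 + -1 + -1 + 1 = 0.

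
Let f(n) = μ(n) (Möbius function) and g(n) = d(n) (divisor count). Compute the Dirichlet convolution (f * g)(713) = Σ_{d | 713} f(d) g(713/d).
(μ * d)(713) = 1

Divisors of 713: [1, 23, 31, 713]. For each d | 713:
  d = 1: μ(1) · d(713/1) = 1 · 4 = 4
  d = 23: μ(23) · d(713/23) = -1 · 2 = -2
  d = 31: μ(31) · d(713/31) = -1 · 2 = -2
  d = 713: μ(713) · d(713/713) = 1 · 1 = 1
Summing: (μ * d)(713) = 4 + -2 + -2 + 1 = 1.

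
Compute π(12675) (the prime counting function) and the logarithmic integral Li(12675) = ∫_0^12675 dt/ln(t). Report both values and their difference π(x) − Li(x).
π(12675) = 1514;  Li(12675) ≈ 1532.75;  π(x) − Li(x) ≈ -18.75.

Direct count of primes ≤ 12675 gives π(12675) = 1514. Numerical evaluation of the logarithmic integral gives Li(12675) ≈ 1532.75. The difference π(x) − Li(x) ≈ -18.75 is typically negative for small/moderate x (Li(x) overestimates), though Littlewood's theorem shows this sign changes infinitely often.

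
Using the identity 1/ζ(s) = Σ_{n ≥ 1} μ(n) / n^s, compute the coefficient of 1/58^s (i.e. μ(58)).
μ(58) = 1

Factor n = 58 = 2 · 29. μ(n) = 0 if any exponent ≥ 2 (not squarefree); otherwise μ(n) = (−1)^{ω(n)} where ω(n) is the number of distinct prime factors. Applying: μ(58) = 1.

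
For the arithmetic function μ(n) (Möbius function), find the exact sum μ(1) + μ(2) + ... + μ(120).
Σ_{n ≤ 120} μ(n) = -3

Compute μ(n) for each 1 ≤ n ≤ 120: μ(1) = 1, μ(2) = -1, μ(3) = -1, μ(4) = 0, μ(5) = -1, μ(6) = 1, μ(7) = -1, μ(8) = 0, μ(9) = 0, μ(10) = 1, μ(11) = -1, μ(12) = 0, μ(13) = -1, μ(14) = 1, μ(15) = 1, μ(16) = 0, μ(17) = -1, μ(18) = 0, μ(19) = -1, μ(20) = 0, μ(21) = 1, μ(22) = 1, μ(23) = -1, μ(24) = 0, μ(25) = 0, μ(26) = 1, μ(27) = 0, μ(28) = 0, μ(29) = -1, μ(30) = -1, μ(31) = -1, μ(32) = 0, μ(33) = 1, μ(34) = 1, μ(35) = 1, μ(36) = 0, μ(37) = -1, μ(38) = 1, μ(39) = 1, μ(40) = 0, μ(41) = -1, μ(42) = -1, μ(43) = -1, μ(44) = 0, μ(45) = 0, μ(46) = 1, μ(47) = -1, μ(48) = 0, μ(49) = 0, μ(50) = 0, μ(51) = 1, μ(52) = 0, μ(53) = -1, μ(54) = 0, μ(55) = 1, μ(56) = 0, μ(57) = 1, μ(58) = 1, μ(59) = -1, μ(60) = 0, μ(61) = -1, μ(62) = 1, μ(63) = 0, μ(64) = 0, μ(65) = 1, μ(66) = -1, μ(67) = -1, μ(68) = 0, μ(69) = 1, μ(70) = -1, μ(71) = -1, μ(72) = 0, μ(73) = -1, μ(74) = 1, μ(75) = 0, μ(76) = 0, μ(77) = 1, μ(78) = -1, μ(79) = -1, μ(80) = 0, μ(81) = 0, μ(82) = 1, μ(83) = -1, μ(84) = 0, μ(85) = 1, μ(86) = 1, μ(87) = 1, μ(88) = 0, μ(89) = -1, μ(90) = 0, μ(91) = 1, μ(92) = 0, μ(93) = 1, μ(94) = 1, μ(95) = 1, μ(96) = 0, μ(97) = -1, μ(98) = 0, μ(99) = 0, μ(100) = 0, μ(101) = -1, μ(102) = -1, μ(103) = -1, μ(104) = 0, μ(105) = -1, μ(106) = 1, μ(107) = -1, μ(108) = 0, μ(109) = -1, μ(110) = -1, μ(111) = 1, μ(112) = 0, μ(113) = -1, μ(114) = -1, μ(115) = 1, μ(116) = 0, μ(117) = 0, μ(118) = 1, μ(119) = 1, μ(120) = 0. Summing all 120 values: -3. (Mertens function M(x) = Σ_{n ≤ x} μ(n); on average M(x) should be small (PNT ⟺ M(x) = o(x)).)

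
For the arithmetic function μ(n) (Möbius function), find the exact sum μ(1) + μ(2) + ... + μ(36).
Σ_{n ≤ 36} μ(n) = -1

Compute μ(n) for each 1 ≤ n ≤ 36: μ(1) = 1, μ(2) = -1, μ(3) = -1, μ(4) = 0, μ(5) = -1, μ(6) = 1, μ(7) = -1, μ(8) = 0, μ(9) = 0, μ(10) = 1, μ(11) = -1, μ(12) = 0, μ(13) = -1, μ(14) = 1, μ(15) = 1, μ(16) = 0, μ(17) = -1, μ(18) = 0, μ(19) = -1, μ(20) = 0, μ(21) = 1, μ(22) = 1, μ(23) = -1, μ(24) = 0, μ(25) = 0, μ(26) = 1, μ(27) = 0, μ(28) = 0, μ(29) = -1, μ(30) = -1, μ(31) = -1, μ(32) = 0, μ(33) = 1, μ(34) = 1, μ(35) = 1, μ(36) = 0. Summing all 36 values: -1. (Mertens function M(x) = Σ_{n ≤ x} μ(n); on average M(x) should be small (PNT ⟺ M(x) = o(x)).)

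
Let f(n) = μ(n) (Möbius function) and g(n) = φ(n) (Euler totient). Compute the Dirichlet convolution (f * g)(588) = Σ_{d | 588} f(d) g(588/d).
(μ * φ)(588) = 36

Divisors of 588: [1, 2, 3, 4, 6, 7, 12, 14, 21, 28, 42, 49, 84, 98, 147, 196, 294, 588]. For each d | 588:
  d = 1: μ(1) · φ(588/1) = 1 · 168 = 168
  d = 2: μ(2) · φ(588/2) = -1 · 84 = -84
  d = 3: μ(3) · φ(588/3) = -1 · 84 = -84
  d = 4: μ(4) · φ(588/4) = 0 · 84 = 0
  d = 6: μ(6) · φ(588/6) = 1 · 42 = 42
  d = 7: μ(7) · φ(588/7) = -1 · 24 = -24
  d = 12: μ(12) · φ(588/12) = 0 · 42 = 0
  d = 14: μ(14) · φ(588/14) = 1 · 12 = 12
  d = 21: μ(21) · φ(588/21) = 1 · 12 = 12
  d = 28: μ(28) · φ(588/28) = 0 · 12 = 0
  d = 42: μ(42) · φ(588/42) = -1 · 6 = -6
  d = 49: μ(49) · φ(588/49) = 0 · 4 = 0
  d = 84: μ(84) · φ(588/84) = 0 · 6 = 0
  d = 98: μ(98) · φ(588/98) = 0 · 2 = 0
  d = 147: μ(147) · φ(588/147) = 0 · 2 = 0
  d = 196: μ(196) · φ(588/196) = 0 · 2 = 0
  d = 294: μ(294) · φ(588/294) = 0 · 1 = 0
  d = 588: μ(588) · φ(588/588) = 0 · 1 = 0
Summing: (μ * φ)(588) = 168 + -84 + -84 + 0 + 42 + -24 + 0 + 12 + 12 + 0 + -6 + 0 + 0 + 0 + 0 + 0 + 0 + 0 = 36.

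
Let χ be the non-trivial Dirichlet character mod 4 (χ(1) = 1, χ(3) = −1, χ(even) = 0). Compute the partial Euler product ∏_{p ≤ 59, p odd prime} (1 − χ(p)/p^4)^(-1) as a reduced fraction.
∏ = 183445748413257490575399266073534557279290897400455519407927913/185496494900685179853577258476392044643206802826790649934643200

The odd primes p ≤ 59 are [3, 5, 7, 11, 13, 17, 19, 23, 29, 31, 37, 41, 43, 47, 53, 59]. For each, χ(p) = 1 if p ≡ 1 mod 4, χ(p) = −1 if p ≡ 3 mod 4. Taking (1 − χ(p)/p^4)^(-1) = p^4/(p^4 − χ(p)): (1 − (-1)/3^4)^(-1) · (1 − (1)/5^4)^(-1) · (1 − (-1)/7^4)^(-1) · (1 − (-1)/11^4)^(-1) · (1 − (1)/13^4)^(-1) · (1 − (1)/17^4)^(-1) · (1 − (-1)/19^4)^(-1) · (1 − (-1)/23^4)^(-1) · (1 − (1)/29^4)^(-1) · (1 − (-1)/31^4)^(-1) · (1 − (1)/37^4)^(-1) · (1 − (1)/41^4)^(-1) · (1 − (-1)/43^4)^(-1) · (1 − (-1)/47^4)^(-1) · (1 − (1)/53^4)^(-1) · (1 − (-1)/59^4)^(-1) = 183445748413257490575399266073534557279290897400455519407927913/185496494900685179853577258476392044643206802826790649934643200.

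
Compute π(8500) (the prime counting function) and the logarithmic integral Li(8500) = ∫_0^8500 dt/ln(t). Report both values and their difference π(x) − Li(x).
π(8500) = 1059;  Li(8500) ≈ 1081.86;  π(x) − Li(x) ≈ -22.86.

Direct count of primes ≤ 8500 gives π(8500) = 1059. Numerical evaluation of the logarithmic integral gives Li(8500) ≈ 1081.86. The difference π(x) − Li(x) ≈ -22.86 is typically negative for small/moderate x (Li(x) overestimates), though Littlewood's theorem shows this sign changes infinitely often.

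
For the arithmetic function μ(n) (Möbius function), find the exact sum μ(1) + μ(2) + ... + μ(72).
Σ_{n ≤ 72} μ(n) = -3

Compute μ(n) for each 1 ≤ n ≤ 72: μ(1) = 1, μ(2) = -1, μ(3) = -1, μ(4) = 0, μ(5) = -1, μ(6) = 1, μ(7) = -1, μ(8) = 0, μ(9) = 0, μ(10) = 1, μ(11) = -1, μ(12) = 0, μ(13) = -1, μ(14) = 1, μ(15) = 1, μ(16) = 0, μ(17) = -1, μ(18) = 0, μ(19) = -1, μ(20) = 0, μ(21) = 1, μ(22) = 1, μ(23) = -1, μ(24) = 0, μ(25) = 0, μ(26) = 1, μ(27) = 0, μ(28) = 0, μ(29) = -1, μ(30) = -1, μ(31) = -1, μ(32) = 0, μ(33) = 1, μ(34) = 1, μ(35) = 1, μ(36) = 0, μ(37) = -1, μ(38) = 1, μ(39) = 1, μ(40) = 0, μ(41) = -1, μ(42) = -1, μ(43) = -1, μ(44) = 0, μ(45) = 0, μ(46) = 1, μ(47) = -1, μ(48) = 0, μ(49) = 0, μ(50) = 0, μ(51) = 1, μ(52) = 0, μ(53) = -1, μ(54) = 0, μ(55) = 1, μ(56) = 0, μ(57) = 1, μ(58) = 1, μ(59) = -1, μ(60) = 0, μ(61) = -1, μ(62) = 1, μ(63) = 0, μ(64) = 0, μ(65) = 1, μ(66) = -1, μ(67) = -1, μ(68) = 0, μ(69) = 1, μ(70) = -1, μ(71) = -1, μ(72) = 0. Summing all 72 values: -3. (Mertens function M(x) = Σ_{n ≤ x} μ(n); on average M(x) should be small (PNT ⟺ M(x) = o(x)).)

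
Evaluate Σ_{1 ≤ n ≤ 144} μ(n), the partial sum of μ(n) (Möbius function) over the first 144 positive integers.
Σ_{n ≤ 144} μ(n) = -1

Compute μ(n) for each 1 ≤ n ≤ 144: μ(1) = 1, μ(2) = -1, μ(3) = -1, μ(4) = 0, μ(5) = -1, μ(6) = 1, μ(7) = -1, μ(8) = 0, μ(9) = 0, μ(10) = 1, μ(11) = -1, μ(12) = 0, μ(13) = -1, μ(14) = 1, μ(15) = 1, μ(16) = 0, μ(17) = -1, μ(18) = 0, μ(19) = -1, μ(20) = 0, μ(21) = 1, μ(22) = 1, μ(23) = -1, μ(24) = 0, μ(25) = 0, μ(26) = 1, μ(27) = 0, μ(28) = 0, μ(29) = -1, μ(30) = -1, μ(31) = -1, μ(32) = 0, μ(33) = 1, μ(34) = 1, μ(35) = 1, μ(36) = 0, μ(37) = -1, μ(38) = 1, μ(39) = 1, μ(40) = 0, μ(41) = -1, μ(42) = -1, μ(43) = -1, μ(44) = 0, μ(45) = 0, μ(46) = 1, μ(47) = -1, μ(48) = 0, μ(49) = 0, μ(50) = 0, μ(51) = 1, μ(52) = 0, μ(53) = -1, μ(54) = 0, μ(55) = 1, μ(56) = 0, μ(57) = 1, μ(58) = 1, μ(59) = -1, μ(60) = 0, μ(61) = -1, μ(62) = 1, μ(63) = 0, μ(64) = 0, μ(65) = 1, μ(66) = -1, μ(67) = -1, μ(68) = 0, μ(69) = 1, μ(70) = -1, μ(71) = -1, μ(72) = 0, μ(73) = -1, μ(74) = 1, μ(75) = 0, μ(76) = 0, μ(77) = 1, μ(78) = -1, μ(79) = -1, μ(80) = 0, μ(81) = 0, μ(82) = 1, μ(83) = -1, μ(84) = 0, μ(85) = 1, μ(86) = 1, μ(87) = 1, μ(88) = 0, μ(89) = -1, μ(90) = 0, μ(91) = 1, μ(92) = 0, μ(93) = 1, μ(94) = 1, μ(95) = 1, μ(96) = 0, μ(97) = -1, μ(98) = 0, μ(99) = 0, μ(100) = 0, μ(101) = -1, μ(102) = -1, μ(103) = -1, μ(104) = 0, μ(105) = -1, μ(106) = 1, μ(107) = -1, μ(108) = 0, μ(109) = -1, μ(110) = -1, μ(111) = 1, μ(112) = 0, μ(113) = -1, μ(114) = -1, μ(115) = 1, μ(116) = 0, μ(117) = 0, μ(118) = 1, μ(119) = 1, μ(120) = 0, μ(121) = 0, μ(122) = 1, μ(123) = 1, μ(124) = 0, μ(125) = 0, μ(126) = 0, μ(127) = -1, μ(128) = 0, μ(129) = 1, μ(130) = -1, μ(131) = -1, μ(132) = 0, μ(133) = 1, μ(134) = 1, μ(135) = 0, μ(136) = 0, μ(137) = -1, μ(138) = -1, μ(139) = -1, μ(140) = 0, μ(141) = 1, μ(142) = 1, μ(143) = 1, μ(144) = 0. Summing all 144 values: -1. (Mertens function M(x) = Σ_{n ≤ x} μ(n); on average M(x) should be small (PNT ⟺ M(x) = o(x)).)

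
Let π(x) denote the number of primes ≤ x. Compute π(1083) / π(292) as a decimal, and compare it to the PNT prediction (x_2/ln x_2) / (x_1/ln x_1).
π(1083)/π(292) = 180/61 ≈ 2.9508;  PNT prediction ≈ 3.0132.

π(292) = 61 and π(1083) = 180, so π(1083)/π(292) ≈ 2.9508. The PNT-predicted ratio is (1083/ln(1083)) / (292/ln(292)) ≈ 3.0132. The two agree to within a few percent, as expected.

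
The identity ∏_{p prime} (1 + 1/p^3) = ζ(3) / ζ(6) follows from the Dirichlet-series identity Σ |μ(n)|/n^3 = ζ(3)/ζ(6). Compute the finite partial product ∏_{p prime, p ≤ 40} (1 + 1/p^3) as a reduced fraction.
∏ = 286534261786467003531264/242522905429175749176095

The primes p ≤ 40 are [2, 3, 5, 7, 11, 13, 17, 19, 23, 29, 31, 37]. For each, (1 + 1/p^3) = (p^3 + 1)/p^3. Multiplying these fractions over p ∈ [2, 3, 5, 7, 11, 13, 17, 19, 23, 29, 31, 37] gives 286534261786467003531264/242522905429175749176095. (In the limit P → ∞ this tends to ζ(3)/ζ(6).)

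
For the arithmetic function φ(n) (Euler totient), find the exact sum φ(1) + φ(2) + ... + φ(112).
Σ_{n ≤ 112} φ(n) = 3836

Compute φ(n) for each 1 ≤ n ≤ 112: φ(1) = 1, φ(2) = 1, φ(3) = 2, φ(4) = 2, φ(5) = 4, φ(6) = 2, φ(7) = 6, φ(8) = 4, φ(9) = 6, φ(10) = 4, φ(11) = 10, φ(12) = 4, φ(13) = 12, φ(14) = 6, φ(15) = 8, φ(16) = 8, φ(17) = 16, φ(18) = 6, φ(19) = 18, φ(20) = 8, φ(21) = 12, φ(22) = 10, φ(23) = 22, φ(24) = 8, φ(25) = 20, φ(26) = 12, φ(27) = 18, φ(28) = 12, φ(29) = 28, φ(30) = 8, φ(31) = 30, φ(32) = 16, φ(33) = 20, φ(34) = 16, φ(35) = 24, φ(36) = 12, φ(37) = 36, φ(38) = 18, φ(39) = 24, φ(40) = 16, φ(41) = 40, φ(42) = 12, φ(43) = 42, φ(44) = 20, φ(45) = 24, φ(46) = 22, φ(47) = 46, φ(48) = 16, φ(49) = 42, φ(50) = 20, φ(51) = 32, φ(52) = 24, φ(53) = 52, φ(54) = 18, φ(55) = 40, φ(56) = 24, φ(57) = 36, φ(58) = 28, φ(59) = 58, φ(60) = 16, φ(61) = 60, φ(62) = 30, φ(63) = 36, φ(64) = 32, φ(65) = 48, φ(66) = 20, φ(67) = 66, φ(68) = 32, φ(69) = 44, φ(70) = 24, φ(71) = 70, φ(72) = 24, φ(73) = 72, φ(74) = 36, φ(75) = 40, φ(76) = 36, φ(77) = 60, φ(78) = 24, φ(79) = 78, φ(80) = 32, φ(81) = 54, φ(82) = 40, φ(83) = 82, φ(84) = 24, φ(85) = 64, φ(86) = 42, φ(87) = 56, φ(88) = 40, φ(89) = 88, φ(90) = 24, φ(91) = 72, φ(92) = 44, φ(93) = 60, φ(94) = 46, φ(95) = 72, φ(96) = 32, φ(97) = 96, φ(98) = 42, φ(99) = 60, φ(100) = 40, φ(101) = 100, φ(102) = 32, φ(103) = 102, φ(104) = 48, φ(105) = 48, φ(106) = 52, φ(107) = 106, φ(108) = 36, φ(109) = 108, φ(110) = 40, φ(111) = 72, φ(112) = 48. Summing all 112 values: 3836. (Average order: Σ_{n ≤ x} φ(n) ~ (3/π²) x². For x = 112, (3/π²)·112² ≈ 3812.92.)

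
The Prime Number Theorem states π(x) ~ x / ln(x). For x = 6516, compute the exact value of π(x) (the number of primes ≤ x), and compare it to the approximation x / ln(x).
π(6516) = 842;  x/ln(x) ≈ 741.97;  relative error ≈ 11.88%.

Directly count primes up to 6516: π(6516) = 842. The PNT approximation gives 6516/ln(6516) ≈ 6516/8.78202 ≈ 741.97. Relative error (π(x) − x/ln(x)) / π(x) ≈ 11.88%; the approximation is known to undercount slightly (Li(x) is a better estimate).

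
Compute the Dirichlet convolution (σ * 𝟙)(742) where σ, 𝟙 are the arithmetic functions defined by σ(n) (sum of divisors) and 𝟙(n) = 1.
(σ * 𝟙)(742) = 1980

Divisors of 742: [1, 2, 7, 14, 53, 106, 371, 742]. For each d | 742:
  d = 1: σ(1) · 𝟙(742/1) = 1 · 1 = 1
  d = 2: σ(2) · 𝟙(742/2) = 3 · 1 = 3
  d = 7: σ(7) · 𝟙(742/7) = 8 · 1 = 8
  d = 14: σ(14) · 𝟙(742/14) = 24 · 1 = 24
  d = 53: σ(53) · 𝟙(742/53) = 54 · 1 = 54
  d = 106: σ(106) · 𝟙(742/106) = 162 · 1 = 162
  d = 371: σ(371) · 𝟙(742/371) = 432 · 1 = 432
  d = 742: σ(742) · 𝟙(742/742) = 1296 · 1 = 1296
Summing: (σ * 𝟙)(742) = 1 + 3 + 8 + 24 + 54 + 162 + 432 + 1296 = 1980.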